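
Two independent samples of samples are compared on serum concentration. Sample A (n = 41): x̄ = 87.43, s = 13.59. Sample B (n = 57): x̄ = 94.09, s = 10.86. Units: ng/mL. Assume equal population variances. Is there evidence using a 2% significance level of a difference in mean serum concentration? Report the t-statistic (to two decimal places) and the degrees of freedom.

Let group 1 = sample A, group 2 = sample B. H0: μ_1 = μ_2; H1: μ_1 ≠ μ_2 (two-sample pooled-variance t-test, two-sided).
s_p² = [(41−1)·13.59² + (57−1)·10.86²]/(41+57−2) = 145.751
t = (87.43 − 94.09)/√[145.751·(1/41 + 1/57)] = -2.69
df = n₁ + n₂ − 2 = 96
Two-sided p-value ≈ 0.008
Since p ≈ 0.008 < α = 0.02, reject H0; the data support H1.

t = -2.69, df = 96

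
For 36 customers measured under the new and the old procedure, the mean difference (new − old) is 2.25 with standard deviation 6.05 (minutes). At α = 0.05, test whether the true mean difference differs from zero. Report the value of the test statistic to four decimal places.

H0: μ_d = 0; H1: μ_d ≠ 0 (paired t-test on the differences, two-sided).
t = d̄/(s_d/√n) = 2.25/(6.05/√36) = 2.2314
df = n − 1 = 35
Two-sided p-value ≈ 0.032
Since p ≈ 0.032 < α = 0.05, reject H0; the evidence is statistically significant.

2.2314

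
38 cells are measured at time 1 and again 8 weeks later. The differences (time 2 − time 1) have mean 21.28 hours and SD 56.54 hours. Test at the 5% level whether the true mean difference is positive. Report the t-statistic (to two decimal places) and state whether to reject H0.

H0: μ_d = 0; H1: μ_d > 0 (paired t-test on the differences, right-tailed).
t = d̄/(s_d/√n) = 21.28/(56.54/√38) = 2.32
df = n − 1 = 37
p-value = P(T ≥ 2.32) ≈ 0.0130
Since p ≈ 0.0130 < α = 0.05, reject H0; the evidence is statistically significant.

t = 2.32; reject H0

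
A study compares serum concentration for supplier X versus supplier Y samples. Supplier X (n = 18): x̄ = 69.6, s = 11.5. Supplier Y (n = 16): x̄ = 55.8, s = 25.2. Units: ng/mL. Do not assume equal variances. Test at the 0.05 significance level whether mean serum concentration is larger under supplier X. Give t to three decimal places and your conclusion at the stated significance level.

Let group 1 = supplier X, group 2 = supplier Y. H0: μ_1 = μ_2; H1: μ_1 > μ_2 (Welch's two-sample t-test, right-tailed).
t = (x̄_1 − x̄_2)/√(s_1²/n_1 + s_2²/n_2) = (69.6 − 55.8)/√(11.5²/18 + 25.2²/16) = 2.012
Welch–Satterthwaite df ≈ 20.45
p-value = P(T ≥ 2.012) ≈ 0.0288
Since p ≈ 0.0288 < α = 0.05, reject H0; the evidence is statistically significant.

t = 2.012; reject H0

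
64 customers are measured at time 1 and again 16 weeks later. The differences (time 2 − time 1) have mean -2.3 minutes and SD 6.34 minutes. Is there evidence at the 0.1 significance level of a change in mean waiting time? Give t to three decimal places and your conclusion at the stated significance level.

t = -2.902; reject H0

H0: μ_d = 0; H1: μ_d ≠ 0 (paired t-test on the differences, two-sided).
t = d̄/(s_d/√n) = -2.3/(6.34/√64) = -2.902
df = n − 1 = 63
Two-sided p-value ≈ 0.0051
Since p ≈ 0.0051 < α = 0.1, reject H0; the evidence is statistically significant.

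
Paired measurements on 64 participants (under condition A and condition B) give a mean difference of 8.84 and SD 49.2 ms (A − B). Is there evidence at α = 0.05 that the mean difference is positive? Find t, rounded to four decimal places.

H0: μ_d = 0; H1: μ_d > 0 (paired t-test on the differences, right-tailed).
t = d̄/(s_d/√n) = 8.84/(49.2/√64) = 1.4374
df = n − 1 = 63
p-value = P(T ≥ 1.4374) ≈ 0.0778
Since p ≈ 0.0778 > α = 0.05, fail to reject H0; the data do not provide sufficient evidence against H0.

1.4374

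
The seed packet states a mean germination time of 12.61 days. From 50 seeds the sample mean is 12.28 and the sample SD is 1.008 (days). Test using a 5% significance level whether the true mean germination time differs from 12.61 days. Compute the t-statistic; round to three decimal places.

-2.315

H0: μ = 12.61; H1: μ ≠ 12.61 (one-sample t-test, two-sided).
t = (x̄ − μ₀)/(s/√n) = (12.28 − 12.61)/(1.008/√50) = -2.315
df = n − 1 = 49
Two-sided p-value ≈ 0.025
Since p ≈ 0.025 < α = 0.05, reject H0; the evidence is statistically significant.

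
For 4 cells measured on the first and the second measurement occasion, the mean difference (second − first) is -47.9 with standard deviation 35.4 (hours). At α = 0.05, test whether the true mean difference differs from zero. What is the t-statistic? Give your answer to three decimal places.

H0: μ_d = 0; H1: μ_d ≠ 0 (paired t-test on the differences, two-sided).
t = d̄/(s_d/√n) = -47.9/(35.4/√4) = -2.706
df = n − 1 = 3
Two-sided p-value ≈ 0.073
Since p ≈ 0.073 > α = 0.05, fail to reject H0; the data do not provide sufficient evidence against H0.

-2.706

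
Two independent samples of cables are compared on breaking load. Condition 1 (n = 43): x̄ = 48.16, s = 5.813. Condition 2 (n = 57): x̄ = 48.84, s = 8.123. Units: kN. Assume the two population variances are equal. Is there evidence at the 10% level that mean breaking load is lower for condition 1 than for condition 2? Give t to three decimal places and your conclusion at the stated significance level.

t = -0.466; fail to reject H0

Let group 1 = condition 1, group 2 = condition 2. H0: μ_1 = μ_2; H1: μ_1 < μ_2 (two-sample pooled-variance t-test, left-tailed).
s_p² = [(43−1)·5.813² + (57−1)·8.123²]/(43+57−2) = 52.1865
t = (48.16 − 48.84)/√[52.1865·(1/43 + 1/57)] = -0.466
df = n₁ + n₂ − 2 = 98
p-value = P(T ≤ -0.466) ≈ 0.3211
Since p ≈ 0.3211 > α = 0.1, fail to reject H0; the evidence is not statistically significant.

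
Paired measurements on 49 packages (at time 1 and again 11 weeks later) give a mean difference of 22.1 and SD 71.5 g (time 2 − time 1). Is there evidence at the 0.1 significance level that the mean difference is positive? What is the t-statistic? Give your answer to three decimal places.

2.164

H0: μ_d = 0; H1: μ_d > 0 (paired t-test on the differences, right-tailed).
t = d̄/(s_d/√n) = 22.1/(71.5/√49) = 2.164
df = n − 1 = 48
p-value = P(T ≥ 2.164) ≈ 0.0178
Since p ≈ 0.0178 < α = 0.1, reject H0; the data support H1.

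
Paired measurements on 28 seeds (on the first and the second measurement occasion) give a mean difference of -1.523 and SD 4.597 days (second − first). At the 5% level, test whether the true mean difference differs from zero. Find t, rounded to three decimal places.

-1.753

H0: μ_d = 0; H1: μ_d ≠ 0 (paired t-test on the differences, two-sided).
t = d̄/(s_d/√n) = -1.523/(4.597/√28) = -1.753
df = n − 1 = 27
Two-sided p-value ≈ 0.0909
Since p ≈ 0.0909 > α = 0.05, fail to reject H0; the evidence is not statistically significant.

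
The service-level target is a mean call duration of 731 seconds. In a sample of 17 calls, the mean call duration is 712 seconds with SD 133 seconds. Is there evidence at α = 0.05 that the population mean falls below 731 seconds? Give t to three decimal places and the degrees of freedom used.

H0: μ = 731; H1: μ < 731 (one-sample t-test, left-tailed).
t = (x̄ − μ₀)/(s/√n) = (712 − 731)/(133/√17) = -0.589
df = n − 1 = 16
p-value = P(T ≤ -0.589) ≈ 0.282
Since p ≈ 0.282 > α = 0.05, fail to reject H0; the data do not provide sufficient evidence against H0.

t = -0.589, df = 16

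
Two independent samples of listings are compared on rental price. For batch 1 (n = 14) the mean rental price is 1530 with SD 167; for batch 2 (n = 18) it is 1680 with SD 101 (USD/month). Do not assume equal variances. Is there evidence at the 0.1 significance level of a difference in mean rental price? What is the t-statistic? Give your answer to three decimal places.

-2.965

Let group 1 = batch 1, group 2 = batch 2. H0: μ_1 = μ_2; H1: μ_1 ≠ μ_2 (Welch's two-sample t-test, two-sided).
t = (x̄_1 − x̄_2)/√(s_1²/n_1 + s_2²/n_2) = (1530 − 1680)/√(167²/14 + 101²/18) = -2.965
Welch–Satterthwaite df ≈ 20.20
Two-sided p-value ≈ 0.0076
Since p ≈ 0.0076 < α = 0.1, reject H0; the evidence is statistically significant.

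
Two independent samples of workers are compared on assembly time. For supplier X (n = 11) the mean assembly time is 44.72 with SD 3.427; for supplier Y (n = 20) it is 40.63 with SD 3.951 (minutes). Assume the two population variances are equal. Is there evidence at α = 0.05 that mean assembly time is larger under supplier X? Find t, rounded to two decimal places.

Let group 1 = supplier X, group 2 = supplier Y. H0: μ_1 = μ_2; H1: μ_1 > μ_2 (two-sample pooled-variance t-test, right-tailed).
s_p² = [(11−1)·3.427² + (20−1)·3.951²]/(11+20−2) = 14.2773
t = (44.72 − 40.63)/√[14.2773·(1/11 + 1/20)] = 2.88
df = n₁ + n₂ − 2 = 29
p-value = P(T ≥ 2.88) ≈ 0.004
Since p ≈ 0.004 < α = 0.05, reject H0; the evidence is statistically significant.

2.88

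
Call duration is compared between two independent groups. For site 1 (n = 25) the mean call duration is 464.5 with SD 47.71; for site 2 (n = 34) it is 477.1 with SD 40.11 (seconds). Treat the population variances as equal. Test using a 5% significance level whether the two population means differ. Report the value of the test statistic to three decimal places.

Let group 1 = site 1, group 2 = site 2. H0: μ_1 = μ_2; H1: μ_1 ≠ μ_2 (two-sample pooled-variance t-test, two-sided).
s_p² = [(25−1)·47.71² + (34−1)·40.11²]/(25+34−2) = 1889.84
t = (464.5 − 477.1)/√[1889.84·(1/25 + 1/34)] = -1.100
df = n₁ + n₂ − 2 = 57
Two-sided p-value ≈ 0.2759
Since p ≈ 0.2759 > α = 0.05, fail to reject H0; the evidence is not statistically significant.

-1.100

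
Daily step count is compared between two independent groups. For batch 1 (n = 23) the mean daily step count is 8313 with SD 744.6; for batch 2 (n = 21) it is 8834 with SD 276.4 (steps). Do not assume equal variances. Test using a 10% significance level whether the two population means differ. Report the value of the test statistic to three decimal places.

-3.128

Let group 1 = batch 1, group 2 = batch 2. H0: μ_1 = μ_2; H1: μ_1 ≠ μ_2 (Welch's two-sample t-test, two-sided).
t = (x̄_1 − x̄_2)/√(s_1²/n_1 + s_2²/n_2) = (8313 − 8834)/√(744.6²/23 + 276.4²/21) = -3.128
Welch–Satterthwaite df ≈ 28.43
Two-sided p-value ≈ 0.0040
Since p ≈ 0.0040 < α = 0.1, reject H0; the evidence is statistically significant.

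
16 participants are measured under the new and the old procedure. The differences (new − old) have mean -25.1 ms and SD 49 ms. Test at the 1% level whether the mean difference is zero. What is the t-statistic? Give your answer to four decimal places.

H0: μ_d = 0; H1: μ_d ≠ 0 (paired t-test on the differences, two-sided).
t = d̄/(s_d/√n) = -25.1/(49/√16) = -2.0490
df = n − 1 = 15
Two-sided p-value ≈ 0.0584
Since p ≈ 0.0584 > α = 0.01, fail to reject H0; the data do not provide sufficient evidence against H0.

-2.0490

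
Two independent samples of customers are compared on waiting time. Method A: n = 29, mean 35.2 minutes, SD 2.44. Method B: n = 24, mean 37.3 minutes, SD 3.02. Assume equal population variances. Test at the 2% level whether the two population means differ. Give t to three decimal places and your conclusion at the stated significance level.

t = -2.801; reject H0

Let group 1 = method A, group 2 = method B. H0: μ_1 = μ_2; H1: μ_1 ≠ μ_2 (two-sample pooled-variance t-test, two-sided).
s_p² = [(29−1)·2.44² + (24−1)·3.02²]/(29+24−2) = 7.38176
t = (35.2 − 37.3)/√[7.38176·(1/29 + 1/24)] = -2.801
df = n₁ + n₂ − 2 = 51
Two-sided p-value ≈ 0.0072
Since p ≈ 0.0072 < α = 0.02, reject H0; the data support H1.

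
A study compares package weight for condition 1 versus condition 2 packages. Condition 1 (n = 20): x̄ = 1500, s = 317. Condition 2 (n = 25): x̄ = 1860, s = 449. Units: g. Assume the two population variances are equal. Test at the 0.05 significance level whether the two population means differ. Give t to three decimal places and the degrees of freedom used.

t = -3.029, df = 43

Let group 1 = condition 1, group 2 = condition 2. H0: μ_1 = μ_2; H1: μ_1 ≠ μ_2 (two-sample pooled-variance t-test, two-sided).
s_p² = [(20−1)·317² + (25−1)·449²]/(20+25−2) = 156924
t = (1500 − 1860)/√[156924·(1/20 + 1/25)] = -3.029
df = n₁ + n₂ − 2 = 43
Two-sided p-value ≈ 0.0041
Since p ≈ 0.0041 < α = 0.05, reject H0; the evidence is statistically significant.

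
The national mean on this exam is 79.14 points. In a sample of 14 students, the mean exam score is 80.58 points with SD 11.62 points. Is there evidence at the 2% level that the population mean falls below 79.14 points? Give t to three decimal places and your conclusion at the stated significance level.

t = 0.464; fail to reject H0

H0: μ = 79.14; H1: μ < 79.14 (one-sample t-test, left-tailed).
t = (x̄ − μ₀)/(s/√n) = (80.58 − 79.14)/(11.62/√14) = 0.464
df = n − 1 = 13
p-value = P(T ≤ 0.464) ≈ 0.6747
Since p ≈ 0.6747 > α = 0.02, fail to reject H0; the data do not provide sufficient evidence against H0.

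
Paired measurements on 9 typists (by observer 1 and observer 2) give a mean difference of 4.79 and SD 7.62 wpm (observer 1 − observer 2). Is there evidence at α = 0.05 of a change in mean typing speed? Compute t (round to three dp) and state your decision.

H0: μ_d = 0; H1: μ_d ≠ 0 (paired t-test on the differences, two-sided).
t = d̄/(s_d/√n) = 4.79/(7.62/√9) = 1.886
df = n − 1 = 8
Two-sided p-value ≈ 0.096
Since p ≈ 0.096 > α = 0.05, fail to reject H0; the evidence is not statistically significant.

t = 1.886; fail to reject H0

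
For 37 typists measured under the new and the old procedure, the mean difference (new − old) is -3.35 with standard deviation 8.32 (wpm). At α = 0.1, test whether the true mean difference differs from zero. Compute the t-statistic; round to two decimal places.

-2.45

H0: μ_d = 0; H1: μ_d ≠ 0 (paired t-test on the differences, two-sided).
t = d̄/(s_d/√n) = -3.35/(8.32/√37) = -2.45
df = n − 1 = 36
Two-sided p-value ≈ 0.019
Since p ≈ 0.019 < α = 0.1, reject H0; the data support H1.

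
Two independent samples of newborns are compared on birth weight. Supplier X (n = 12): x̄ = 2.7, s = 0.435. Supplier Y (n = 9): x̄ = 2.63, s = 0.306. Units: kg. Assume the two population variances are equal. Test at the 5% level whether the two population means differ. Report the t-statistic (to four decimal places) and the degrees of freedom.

t = 0.4113, df = 19

Let group 1 = supplier X, group 2 = supplier Y. H0: μ_1 = μ_2; H1: μ_1 ≠ μ_2 (two-sample pooled-variance t-test, two-sided).
s_p² = [(12−1)·0.435² + (9−1)·0.306²]/(12+9−2) = 0.148977
t = (2.7 − 2.63)/√[0.148977·(1/12 + 1/9)] = 0.4113
df = n₁ + n₂ − 2 = 19
Two-sided p-value ≈ 0.685
Since p ≈ 0.685 > α = 0.05, fail to reject H0; the evidence is not statistically significant.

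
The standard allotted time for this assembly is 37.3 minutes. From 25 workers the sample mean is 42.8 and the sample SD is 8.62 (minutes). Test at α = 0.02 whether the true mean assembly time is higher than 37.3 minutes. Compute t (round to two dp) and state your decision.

t = 3.19; reject H0

H0: μ = 37.3; H1: μ > 37.3 (one-sample t-test, right-tailed).
t = (x̄ − μ₀)/(s/√n) = (42.8 − 37.3)/(8.62/√25) = 3.19
df = n − 1 = 24
p-value = P(T ≥ 3.19) ≈ 0.0020
Since p ≈ 0.0020 < α = 0.02, reject H0; the data support H1.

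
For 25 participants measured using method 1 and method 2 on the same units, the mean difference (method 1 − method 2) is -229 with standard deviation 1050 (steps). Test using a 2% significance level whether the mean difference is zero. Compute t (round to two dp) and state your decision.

H0: μ_d = 0; H1: μ_d ≠ 0 (paired t-test on the differences, two-sided).
t = d̄/(s_d/√n) = -229/(1050/√25) = -1.09
df = n − 1 = 24
Two-sided p-value ≈ 0.286
Since p ≈ 0.286 > α = 0.02, fail to reject H0; the evidence is not statistically significant.

t = -1.09; fail to reject H0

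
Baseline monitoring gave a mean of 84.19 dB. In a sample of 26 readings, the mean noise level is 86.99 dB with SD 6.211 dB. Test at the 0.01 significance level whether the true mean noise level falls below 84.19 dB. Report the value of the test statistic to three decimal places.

2.299

H0: μ = 84.19; H1: μ < 84.19 (one-sample t-test, left-tailed).
t = (x̄ − μ₀)/(s/√n) = (86.99 − 84.19)/(6.211/√26) = 2.299
df = n − 1 = 25
p-value = P(T ≤ 2.299) ≈ 0.985
Since p ≈ 0.985 > α = 0.01, fail to reject H0; the evidence is not statistically significant.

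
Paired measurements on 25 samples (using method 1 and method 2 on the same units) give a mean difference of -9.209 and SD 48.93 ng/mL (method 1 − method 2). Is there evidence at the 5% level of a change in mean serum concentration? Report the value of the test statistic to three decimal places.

H0: μ_d = 0; H1: μ_d ≠ 0 (paired t-test on the differences, two-sided).
t = d̄/(s_d/√n) = -9.209/(48.93/√25) = -0.941
df = n − 1 = 24
Two-sided p-value ≈ 0.3561
Since p ≈ 0.3561 > α = 0.05, fail to reject H0; the data do not provide sufficient evidence against H0.

-0.941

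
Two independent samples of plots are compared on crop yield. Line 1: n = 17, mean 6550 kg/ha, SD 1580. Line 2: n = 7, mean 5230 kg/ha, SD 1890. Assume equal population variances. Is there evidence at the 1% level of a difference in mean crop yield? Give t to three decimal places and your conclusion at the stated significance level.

t = 1.760; fail to reject H0

Let group 1 = line 1, group 2 = line 2. H0: μ_1 = μ_2; H1: μ_1 ≠ μ_2 (two-sample pooled-variance t-test, two-sided).
s_p² = [(17−1)·1580² + (7−1)·1890²]/(17+7−2) = 2789770
t = (6550 − 5230)/√[2789770·(1/17 + 1/7)] = 1.760
df = n₁ + n₂ − 2 = 22
Two-sided p-value ≈ 0.0923
Since p ≈ 0.0923 > α = 0.01, fail to reject H0; the data do not provide sufficient evidence against H0.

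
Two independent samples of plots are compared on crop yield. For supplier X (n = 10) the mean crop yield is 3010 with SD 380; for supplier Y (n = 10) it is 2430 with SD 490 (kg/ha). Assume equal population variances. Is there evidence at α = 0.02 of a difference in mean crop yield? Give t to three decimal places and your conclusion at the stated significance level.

Let group 1 = supplier X, group 2 = supplier Y. H0: μ_1 = μ_2; H1: μ_1 ≠ μ_2 (two-sample pooled-variance t-test, two-sided).
s_p² = [(10−1)·380² + (10−1)·490²]/(10+10−2) = 192250
t = (3010 − 2430)/√[192250·(1/10 + 1/10)] = 2.958
df = n₁ + n₂ − 2 = 18
Two-sided p-value ≈ 0.008
Since p ≈ 0.008 < α = 0.02, reject H0; the data support H1.

t = 2.958; reject H0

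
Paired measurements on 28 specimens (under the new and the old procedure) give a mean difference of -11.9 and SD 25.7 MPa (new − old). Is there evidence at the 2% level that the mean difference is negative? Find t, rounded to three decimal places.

-2.450

H0: μ_d = 0; H1: μ_d < 0 (paired t-test on the differences, left-tailed).
t = d̄/(s_d/√n) = -11.9/(25.7/√28) = -2.450
df = n − 1 = 27
p-value = P(T ≤ -2.450) ≈ 0.011
Since p ≈ 0.011 < α = 0.02, reject H0; the evidence is statistically significant.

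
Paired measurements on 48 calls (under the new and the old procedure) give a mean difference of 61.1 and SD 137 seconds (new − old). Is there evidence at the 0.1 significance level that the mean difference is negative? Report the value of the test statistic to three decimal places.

H0: μ_d = 0; H1: μ_d < 0 (paired t-test on the differences, left-tailed).
t = d̄/(s_d/√n) = 61.1/(137/√48) = 3.090
df = n − 1 = 47
p-value = P(T ≤ 3.090) ≈ 0.998
Since p ≈ 0.998 > α = 0.1, fail to reject H0; the evidence is not statistically significant.

3.090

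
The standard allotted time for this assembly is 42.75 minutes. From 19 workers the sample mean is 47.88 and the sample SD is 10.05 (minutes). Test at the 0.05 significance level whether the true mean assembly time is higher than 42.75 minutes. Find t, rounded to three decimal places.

H0: μ = 42.75; H1: μ > 42.75 (one-sample t-test, right-tailed).
t = (x̄ − μ₀)/(s/√n) = (47.88 − 42.75)/(10.05/√19) = 2.225
df = n − 1 = 18
p-value = P(T ≥ 2.225) ≈ 0.0196
Since p ≈ 0.0196 < α = 0.05, reject H0; the evidence is statistically significant.

2.225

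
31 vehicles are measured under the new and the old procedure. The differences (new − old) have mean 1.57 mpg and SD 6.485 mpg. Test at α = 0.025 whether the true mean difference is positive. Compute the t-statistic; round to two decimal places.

1.35

H0: μ_d = 0; H1: μ_d > 0 (paired t-test on the differences, right-tailed).
t = d̄/(s_d/√n) = 1.57/(6.485/√31) = 1.35
df = n − 1 = 30
p-value = P(T ≥ 1.35) ≈ 0.0939
Since p ≈ 0.0939 > α = 0.025, fail to reject H0; the data do not provide sufficient evidence against H0.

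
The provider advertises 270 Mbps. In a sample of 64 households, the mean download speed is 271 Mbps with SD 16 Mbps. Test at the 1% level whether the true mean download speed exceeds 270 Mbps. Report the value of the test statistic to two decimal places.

H0: μ = 270; H1: μ > 270 (one-sample t-test, right-tailed).
t = (x̄ − μ₀)/(s/√n) = (271 − 270)/(16/√64) = 0.50
df = n − 1 = 63
p-value = P(T ≥ 0.50) ≈ 0.3094
Since p ≈ 0.3094 > α = 0.01, fail to reject H0; the data do not provide sufficient evidence against H0.

0.50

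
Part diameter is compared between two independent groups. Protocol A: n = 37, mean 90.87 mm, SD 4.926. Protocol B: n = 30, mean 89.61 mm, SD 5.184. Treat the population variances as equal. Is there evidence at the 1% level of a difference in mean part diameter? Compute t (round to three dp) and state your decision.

Let group 1 = protocol A, group 2 = protocol B. H0: μ_1 = μ_2; H1: μ_1 ≠ μ_2 (two-sample pooled-variance t-test, two-sided).
s_p² = [(37−1)·4.926² + (30−1)·5.184²]/(37+30−2) = 25.4292
t = (90.87 − 89.61)/√[25.4292·(1/37 + 1/30)] = 1.017
df = n₁ + n₂ − 2 = 65
Two-sided p-value ≈ 0.3129
Since p ≈ 0.3129 > α = 0.01, fail to reject H0; the evidence is not statistically significant.

t = 1.017; fail to reject H0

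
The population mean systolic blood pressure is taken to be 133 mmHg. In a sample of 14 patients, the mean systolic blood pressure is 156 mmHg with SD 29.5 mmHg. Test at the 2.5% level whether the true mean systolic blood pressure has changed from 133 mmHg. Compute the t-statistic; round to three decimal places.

2.917

H0: μ = 133; H1: μ ≠ 133 (one-sample t-test, two-sided).
t = (x̄ − μ₀)/(s/√n) = (156 − 133)/(29.5/√14) = 2.917
df = n − 1 = 13
Two-sided p-value ≈ 0.0120
Since p ≈ 0.0120 < α = 0.025, reject H0; the evidence is statistically significant.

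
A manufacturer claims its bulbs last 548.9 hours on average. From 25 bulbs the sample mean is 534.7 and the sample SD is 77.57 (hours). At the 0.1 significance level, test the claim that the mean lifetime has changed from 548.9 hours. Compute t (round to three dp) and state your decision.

H0: μ = 548.9; H1: μ ≠ 548.9 (one-sample t-test, two-sided).
t = (x̄ − μ₀)/(s/√n) = (534.7 − 548.9)/(77.57/√25) = -0.915
df = n − 1 = 24
Two-sided p-value ≈ 0.369
Since p ≈ 0.369 > α = 0.1, fail to reject H0; the evidence is not statistically significant.

t = -0.915; fail to reject H0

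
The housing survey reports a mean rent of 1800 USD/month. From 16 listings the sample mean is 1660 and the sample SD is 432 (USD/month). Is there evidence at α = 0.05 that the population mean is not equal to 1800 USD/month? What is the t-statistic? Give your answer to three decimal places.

H0: μ = 1800; H1: μ ≠ 1800 (one-sample t-test, two-sided).
t = (x̄ − μ₀)/(s/√n) = (1660 − 1800)/(432/√16) = -1.296
df = n − 1 = 15
Two-sided p-value ≈ 0.2145
Since p ≈ 0.2145 > α = 0.05, fail to reject H0; the data do not provide sufficient evidence against H0.

-1.296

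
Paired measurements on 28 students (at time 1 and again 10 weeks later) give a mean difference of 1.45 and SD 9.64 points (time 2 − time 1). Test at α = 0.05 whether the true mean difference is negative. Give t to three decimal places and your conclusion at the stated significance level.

t = 0.796; fail to reject H0

H0: μ_d = 0; H1: μ_d < 0 (paired t-test on the differences, left-tailed).
t = d̄/(s_d/√n) = 1.45/(9.64/√28) = 0.796
df = n − 1 = 27
p-value = P(T ≤ 0.796) ≈ 0.783
Since p ≈ 0.783 > α = 0.05, fail to reject H0; the evidence is not statistically significant.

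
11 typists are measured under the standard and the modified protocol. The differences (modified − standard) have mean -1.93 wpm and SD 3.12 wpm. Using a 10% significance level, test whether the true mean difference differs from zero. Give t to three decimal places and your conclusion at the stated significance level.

H0: μ_d = 0; H1: μ_d ≠ 0 (paired t-test on the differences, two-sided).
t = d̄/(s_d/√n) = -1.93/(3.12/√11) = -2.052
df = n − 1 = 10
Two-sided p-value ≈ 0.067
Since p ≈ 0.067 < α = 0.1, reject H0; the evidence is statistically significant.

t = -2.052; reject H0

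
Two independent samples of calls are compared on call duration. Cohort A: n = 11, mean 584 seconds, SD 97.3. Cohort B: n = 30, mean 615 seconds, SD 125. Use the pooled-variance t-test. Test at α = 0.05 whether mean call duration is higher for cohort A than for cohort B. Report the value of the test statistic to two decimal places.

Let group 1 = cohort A, group 2 = cohort B. H0: μ_1 = μ_2; H1: μ_1 > μ_2 (two-sample pooled-variance t-test, right-tailed).
s_p² = [(11−1)·97.3² + (30−1)·125²]/(11+30−2) = 14046.1
t = (584 − 615)/√[14046.1·(1/11 + 1/30)] = -0.74
df = n₁ + n₂ − 2 = 39
p-value = P(T ≥ -0.74) ≈ 0.769
Since p ≈ 0.769 > α = 0.05, fail to reject H0; the data do not provide sufficient evidence against H0.

-0.74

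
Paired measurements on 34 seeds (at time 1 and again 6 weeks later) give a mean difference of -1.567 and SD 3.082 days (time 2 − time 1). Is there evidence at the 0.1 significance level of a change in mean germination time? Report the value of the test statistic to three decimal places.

H0: μ_d = 0; H1: μ_d ≠ 0 (paired t-test on the differences, two-sided).
t = d̄/(s_d/√n) = -1.567/(3.082/√34) = -2.965
df = n − 1 = 33
Two-sided p-value ≈ 0.0056
Since p ≈ 0.0056 < α = 0.1, reject H0; the data support H1.

-2.965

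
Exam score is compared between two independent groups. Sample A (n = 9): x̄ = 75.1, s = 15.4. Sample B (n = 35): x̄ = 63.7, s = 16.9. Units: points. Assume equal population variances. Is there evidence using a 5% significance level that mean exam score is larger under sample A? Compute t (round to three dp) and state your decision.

t = 1.835; reject H0

Let group 1 = sample A, group 2 = sample B. H0: μ_1 = μ_2; H1: μ_1 > μ_2 (two-sample pooled-variance t-test, right-tailed).
s_p² = [(9−1)·15.4² + (35−1)·16.9²]/(9+35−2) = 276.381
t = (75.1 − 63.7)/√[276.381·(1/9 + 1/35)] = 1.835
df = n₁ + n₂ − 2 = 42
p-value = P(T ≥ 1.835) ≈ 0.037
Since p ≈ 0.037 < α = 0.05, reject H0; the evidence is statistically significant.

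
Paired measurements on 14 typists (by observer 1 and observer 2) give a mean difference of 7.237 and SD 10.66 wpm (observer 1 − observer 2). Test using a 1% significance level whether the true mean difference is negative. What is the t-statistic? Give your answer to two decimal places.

2.54

H0: μ_d = 0; H1: μ_d < 0 (paired t-test on the differences, left-tailed).
t = d̄/(s_d/√n) = 7.237/(10.66/√14) = 2.54
df = n − 1 = 13
p-value = P(T ≤ 2.54) ≈ 0.9877
Since p ≈ 0.9877 > α = 0.01, fail to reject H0; the data do not provide sufficient evidence against H0.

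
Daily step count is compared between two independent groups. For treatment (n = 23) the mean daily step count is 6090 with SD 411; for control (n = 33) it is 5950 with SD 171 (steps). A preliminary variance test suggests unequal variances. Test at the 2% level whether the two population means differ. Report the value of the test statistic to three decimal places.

Let group 1 = treatment, group 2 = control. H0: μ_1 = μ_2; H1: μ_1 ≠ μ_2 (Welch's two-sample t-test, two-sided).
t = (x̄_1 − x̄_2)/√(s_1²/n_1 + s_2²/n_2) = (6090 − 5950)/√(411²/23 + 171²/33) = 1.543
Welch–Satterthwaite df ≈ 27.36
Two-sided p-value ≈ 0.1343
Since p ≈ 0.1343 > α = 0.02, fail to reject H0; the data do not provide sufficient evidence against H0.

1.543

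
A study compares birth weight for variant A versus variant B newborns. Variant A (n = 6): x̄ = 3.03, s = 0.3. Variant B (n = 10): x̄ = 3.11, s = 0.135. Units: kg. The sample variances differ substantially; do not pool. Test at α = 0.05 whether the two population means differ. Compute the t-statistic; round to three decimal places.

Let group 1 = variant A, group 2 = variant B. H0: μ_1 = μ_2; H1: μ_1 ≠ μ_2 (Welch's two-sample t-test, two-sided).
t = (x̄_1 − x̄_2)/√(s_1²/n_1 + s_2²/n_2) = (3.03 − 3.11)/√(0.3²/6 + 0.135²/10) = -0.617
Welch–Satterthwaite df ≈ 6.24
Two-sided p-value ≈ 0.559
Since p ≈ 0.559 > α = 0.05, fail to reject H0; the evidence is not statistically significant.

-0.617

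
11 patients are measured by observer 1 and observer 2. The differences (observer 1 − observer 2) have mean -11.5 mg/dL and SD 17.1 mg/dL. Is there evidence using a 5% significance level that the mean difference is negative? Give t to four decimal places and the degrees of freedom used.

H0: μ_d = 0; H1: μ_d < 0 (paired t-test on the differences, left-tailed).
t = d̄/(s_d/√n) = -11.5/(17.1/√11) = -2.2305
df = n − 1 = 10
p-value = P(T ≤ -2.2305) ≈ 0.025
Since p ≈ 0.025 < α = 0.05, reject H0; the data support H1.

t = -2.2305, df = 10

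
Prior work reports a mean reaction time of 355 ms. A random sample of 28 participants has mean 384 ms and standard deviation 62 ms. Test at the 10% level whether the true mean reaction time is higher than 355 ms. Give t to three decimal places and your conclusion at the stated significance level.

H0: μ = 355; H1: μ > 355 (one-sample t-test, right-tailed).
t = (x̄ − μ₀)/(s/√n) = (384 − 355)/(62/√28) = 2.475
df = n − 1 = 27
p-value = P(T ≥ 2.475) ≈ 0.010
Since p ≈ 0.010 < α = 0.1, reject H0; the evidence is statistically significant.

t = 2.475; reject H0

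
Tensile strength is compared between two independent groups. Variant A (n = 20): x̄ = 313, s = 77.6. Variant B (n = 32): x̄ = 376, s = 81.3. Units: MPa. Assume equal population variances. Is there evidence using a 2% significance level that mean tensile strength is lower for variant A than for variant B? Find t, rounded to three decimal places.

Let group 1 = variant A, group 2 = variant B. H0: μ_1 = μ_2; H1: μ_1 < μ_2 (two-sample pooled-variance t-test, left-tailed).
s_p² = [(20−1)·77.6² + (32−1)·81.3²]/(20+32−2) = 6386.28
t = (313 − 376)/√[6386.28·(1/20 + 1/32)] = -2.766
df = n₁ + n₂ − 2 = 50
p-value = P(T ≤ -2.766) ≈ 0.0040
Since p ≈ 0.0040 < α = 0.02, reject H0; the evidence is statistically significant.

-2.766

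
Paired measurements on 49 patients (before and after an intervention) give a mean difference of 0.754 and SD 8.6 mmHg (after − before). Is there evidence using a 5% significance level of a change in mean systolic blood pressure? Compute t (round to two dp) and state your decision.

H0: μ_d = 0; H1: μ_d ≠ 0 (paired t-test on the differences, two-sided).
t = d̄/(s_d/√n) = 0.754/(8.6/√49) = 0.61
df = n − 1 = 48
Two-sided p-value ≈ 0.5423
Since p ≈ 0.5423 > α = 0.05, fail to reject H0; the data do not provide sufficient evidence against H0.

t = 0.61; fail to reject H0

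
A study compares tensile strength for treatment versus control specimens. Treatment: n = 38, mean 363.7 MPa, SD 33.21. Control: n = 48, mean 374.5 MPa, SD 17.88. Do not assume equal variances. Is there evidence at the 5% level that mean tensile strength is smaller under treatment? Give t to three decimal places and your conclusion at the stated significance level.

t = -1.808; reject H0

Let group 1 = treatment, group 2 = control. H0: μ_1 = μ_2; H1: μ_1 < μ_2 (Welch's two-sample t-test, left-tailed).
t = (x̄_1 − x̄_2)/√(s_1²/n_1 + s_2²/n_2) = (363.7 − 374.5)/√(33.21²/38 + 17.88²/48) = -1.808
Welch–Satterthwaite df ≈ 53.70
p-value = P(T ≤ -1.808) ≈ 0.038
Since p ≈ 0.038 < α = 0.05, reject H0; the data support H1.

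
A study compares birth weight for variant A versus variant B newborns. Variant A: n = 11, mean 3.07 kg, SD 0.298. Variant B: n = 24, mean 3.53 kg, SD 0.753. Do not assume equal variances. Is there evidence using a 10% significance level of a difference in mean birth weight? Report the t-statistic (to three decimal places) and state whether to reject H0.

Let group 1 = variant A, group 2 = variant B. H0: μ_1 = μ_2; H1: μ_1 ≠ μ_2 (Welch's two-sample t-test, two-sided).
t = (x̄_1 − x̄_2)/√(s_1²/n_1 + s_2²/n_2) = (3.07 − 3.53)/√(0.298²/11 + 0.753²/24) = -2.584
Welch–Satterthwaite df ≈ 32.64
Two-sided p-value ≈ 0.014
Since p ≈ 0.014 < α = 0.1, reject H0; the data support H1.

t = -2.584; reject H0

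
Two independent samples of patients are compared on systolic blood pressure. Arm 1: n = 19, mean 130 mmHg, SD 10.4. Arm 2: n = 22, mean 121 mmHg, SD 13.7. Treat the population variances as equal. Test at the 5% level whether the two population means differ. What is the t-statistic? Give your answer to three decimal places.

2.339

Let group 1 = arm 1, group 2 = arm 2. H0: μ_1 = μ_2; H1: μ_1 ≠ μ_2 (two-sample pooled-variance t-test, two-sided).
s_p² = [(19−1)·10.4² + (22−1)·13.7²]/(19+22−2) = 150.984
t = (130 − 121)/√[150.984·(1/19 + 1/22)] = 2.339
df = n₁ + n₂ − 2 = 39
Two-sided p-value ≈ 0.025
Since p ≈ 0.025 < α = 0.05, reject H0; the evidence is statistically significant.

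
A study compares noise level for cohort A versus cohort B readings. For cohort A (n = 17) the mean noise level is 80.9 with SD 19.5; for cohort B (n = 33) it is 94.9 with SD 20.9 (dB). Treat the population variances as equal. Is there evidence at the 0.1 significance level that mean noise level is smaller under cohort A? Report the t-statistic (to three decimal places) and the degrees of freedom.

Let group 1 = cohort A, group 2 = cohort B. H0: μ_1 = μ_2; H1: μ_1 < μ_2 (two-sample pooled-variance t-test, left-tailed).
s_p² = [(17−1)·19.5² + (33−1)·20.9²]/(17+33−2) = 417.957
t = (80.9 − 94.9)/√[417.957·(1/17 + 1/33)] = -2.294
df = n₁ + n₂ − 2 = 48
p-value = P(T ≤ -2.294) ≈ 0.0131
Since p ≈ 0.0131 < α = 0.1, reject H0; the data support H1.

t = -2.294, df = 48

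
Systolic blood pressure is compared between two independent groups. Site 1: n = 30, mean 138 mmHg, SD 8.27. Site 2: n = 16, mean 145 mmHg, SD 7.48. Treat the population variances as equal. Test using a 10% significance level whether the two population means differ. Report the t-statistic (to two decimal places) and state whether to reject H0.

Let group 1 = site 1, group 2 = site 2. H0: μ_1 = μ_2; H1: μ_1 ≠ μ_2 (two-sample pooled-variance t-test, two-sided).
s_p² = [(30−1)·8.27² + (16−1)·7.48²]/(30+16−2) = 64.1511
t = (138 − 145)/√[64.1511·(1/30 + 1/16)] = -2.82
df = n₁ + n₂ − 2 = 44
Two-sided p-value ≈ 0.007
Since p ≈ 0.007 < α = 0.1, reject H0; the evidence is statistically significant.

t = -2.82; reject H0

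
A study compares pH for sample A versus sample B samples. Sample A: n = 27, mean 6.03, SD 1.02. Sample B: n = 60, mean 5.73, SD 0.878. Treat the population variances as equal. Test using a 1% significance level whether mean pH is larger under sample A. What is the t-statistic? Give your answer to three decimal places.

Let group 1 = sample A, group 2 = sample B. H0: μ_1 = μ_2; H1: μ_1 > μ_2 (two-sample pooled-variance t-test, right-tailed).
s_p² = [(27−1)·1.02² + (60−1)·0.878²]/(27+60−2) = 0.853324
t = (6.03 − 5.73)/√[0.853324·(1/27 + 1/60)] = 1.401
df = n₁ + n₂ − 2 = 85
p-value = P(T ≥ 1.401) ≈ 0.0824
Since p ≈ 0.0824 > α = 0.01, fail to reject H0; the data do not provide sufficient evidence against H0.

1.401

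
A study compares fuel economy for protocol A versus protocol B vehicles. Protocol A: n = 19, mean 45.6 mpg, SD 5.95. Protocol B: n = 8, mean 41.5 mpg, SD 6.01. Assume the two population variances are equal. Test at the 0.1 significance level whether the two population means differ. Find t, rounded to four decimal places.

1.6303

Let group 1 = protocol A, group 2 = protocol B. H0: μ_1 = μ_2; H1: μ_1 ≠ μ_2 (two-sample pooled-variance t-test, two-sided).
s_p² = [(19−1)·5.95² + (8−1)·6.01²]/(19+8−2) = 35.6034
t = (45.6 − 41.5)/√[35.6034·(1/19 + 1/8)] = 1.6303
df = n₁ + n₂ − 2 = 25
Two-sided p-value ≈ 0.1156
Since p ≈ 0.1156 > α = 0.1, fail to reject H0; the evidence is not statistically significant.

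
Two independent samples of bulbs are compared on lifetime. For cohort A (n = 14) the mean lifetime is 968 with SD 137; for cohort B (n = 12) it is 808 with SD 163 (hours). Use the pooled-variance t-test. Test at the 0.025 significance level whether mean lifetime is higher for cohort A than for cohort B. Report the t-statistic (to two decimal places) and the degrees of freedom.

Let group 1 = cohort A, group 2 = cohort B. H0: μ_1 = μ_2; H1: μ_1 > μ_2 (two-sample pooled-variance t-test, right-tailed).
s_p² = [(14−1)·137² + (12−1)·163²]/(14+12−2) = 22344
t = (968 − 808)/√[22344·(1/14 + 1/12)] = 2.72
df = n₁ + n₂ − 2 = 24
p-value = P(T ≥ 2.72) ≈ 0.006
Since p ≈ 0.006 < α = 0.025, reject H0; the data support H1.

t = 2.72, df = 24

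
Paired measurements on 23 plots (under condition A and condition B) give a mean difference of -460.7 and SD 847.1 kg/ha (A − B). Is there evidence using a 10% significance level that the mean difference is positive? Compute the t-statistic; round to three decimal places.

H0: μ_d = 0; H1: μ_d > 0 (paired t-test on the differences, right-tailed).
t = d̄/(s_d/√n) = -460.7/(847.1/√23) = -2.608
df = n − 1 = 22
p-value = P(T ≥ -2.608) ≈ 0.992
Since p ≈ 0.992 > α = 0.1, fail to reject H0; the data do not provide sufficient evidence against H0.

-2.608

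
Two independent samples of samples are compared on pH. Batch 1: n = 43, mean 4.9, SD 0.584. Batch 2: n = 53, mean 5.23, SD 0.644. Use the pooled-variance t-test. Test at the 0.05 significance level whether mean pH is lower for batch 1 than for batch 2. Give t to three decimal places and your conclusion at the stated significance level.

Let group 1 = batch 1, group 2 = batch 2. H0: μ_1 = μ_2; H1: μ_1 < μ_2 (two-sample pooled-variance t-test, left-tailed).
s_p² = [(43−1)·0.584² + (53−1)·0.644²]/(43+53−2) = 0.381815
t = (4.9 − 5.23)/√[0.381815·(1/43 + 1/53)] = -2.602
df = n₁ + n₂ − 2 = 94
p-value = P(T ≤ -2.602) ≈ 0.005
Since p ≈ 0.005 < α = 0.05, reject H0; the evidence is statistically significant.

t = -2.602; reject H0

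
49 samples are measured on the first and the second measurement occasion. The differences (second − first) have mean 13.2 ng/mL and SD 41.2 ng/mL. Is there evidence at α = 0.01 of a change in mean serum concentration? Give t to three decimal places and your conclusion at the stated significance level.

H0: μ_d = 0; H1: μ_d ≠ 0 (paired t-test on the differences, two-sided).
t = d̄/(s_d/√n) = 13.2/(41.2/√49) = 2.243
df = n − 1 = 48
Two-sided p-value ≈ 0.0296
Since p ≈ 0.0296 > α = 0.01, fail to reject H0; the evidence is not statistically significant.

t = 2.243; fail to reject H0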